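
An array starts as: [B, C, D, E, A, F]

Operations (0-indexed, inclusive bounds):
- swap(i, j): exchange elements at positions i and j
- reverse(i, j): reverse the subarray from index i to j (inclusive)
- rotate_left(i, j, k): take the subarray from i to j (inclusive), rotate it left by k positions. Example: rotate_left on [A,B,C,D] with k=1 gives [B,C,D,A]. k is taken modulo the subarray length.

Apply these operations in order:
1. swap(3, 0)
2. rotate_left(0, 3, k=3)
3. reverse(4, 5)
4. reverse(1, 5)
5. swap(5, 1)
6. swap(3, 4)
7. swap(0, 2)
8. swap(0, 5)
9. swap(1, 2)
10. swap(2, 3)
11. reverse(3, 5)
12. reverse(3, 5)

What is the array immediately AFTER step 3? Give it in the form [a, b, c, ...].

After 1 (swap(3, 0)): [E, C, D, B, A, F]
After 2 (rotate_left(0, 3, k=3)): [B, E, C, D, A, F]
After 3 (reverse(4, 5)): [B, E, C, D, F, A]

Answer: [B, E, C, D, F, A]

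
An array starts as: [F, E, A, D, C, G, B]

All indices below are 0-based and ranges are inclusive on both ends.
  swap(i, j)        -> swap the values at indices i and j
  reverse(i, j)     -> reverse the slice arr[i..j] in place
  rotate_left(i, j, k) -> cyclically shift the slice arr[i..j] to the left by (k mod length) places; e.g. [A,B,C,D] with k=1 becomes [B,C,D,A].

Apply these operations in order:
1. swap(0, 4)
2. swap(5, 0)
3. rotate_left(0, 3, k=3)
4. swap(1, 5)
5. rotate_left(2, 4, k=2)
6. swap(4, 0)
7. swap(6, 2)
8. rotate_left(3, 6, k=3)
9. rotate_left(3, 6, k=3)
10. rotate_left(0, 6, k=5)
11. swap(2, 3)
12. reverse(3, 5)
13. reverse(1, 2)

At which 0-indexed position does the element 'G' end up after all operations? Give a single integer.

Answer: 3

Derivation:
After 1 (swap(0, 4)): [C, E, A, D, F, G, B]
After 2 (swap(5, 0)): [G, E, A, D, F, C, B]
After 3 (rotate_left(0, 3, k=3)): [D, G, E, A, F, C, B]
After 4 (swap(1, 5)): [D, C, E, A, F, G, B]
After 5 (rotate_left(2, 4, k=2)): [D, C, F, E, A, G, B]
After 6 (swap(4, 0)): [A, C, F, E, D, G, B]
After 7 (swap(6, 2)): [A, C, B, E, D, G, F]
After 8 (rotate_left(3, 6, k=3)): [A, C, B, F, E, D, G]
After 9 (rotate_left(3, 6, k=3)): [A, C, B, G, F, E, D]
After 10 (rotate_left(0, 6, k=5)): [E, D, A, C, B, G, F]
After 11 (swap(2, 3)): [E, D, C, A, B, G, F]
After 12 (reverse(3, 5)): [E, D, C, G, B, A, F]
After 13 (reverse(1, 2)): [E, C, D, G, B, A, F]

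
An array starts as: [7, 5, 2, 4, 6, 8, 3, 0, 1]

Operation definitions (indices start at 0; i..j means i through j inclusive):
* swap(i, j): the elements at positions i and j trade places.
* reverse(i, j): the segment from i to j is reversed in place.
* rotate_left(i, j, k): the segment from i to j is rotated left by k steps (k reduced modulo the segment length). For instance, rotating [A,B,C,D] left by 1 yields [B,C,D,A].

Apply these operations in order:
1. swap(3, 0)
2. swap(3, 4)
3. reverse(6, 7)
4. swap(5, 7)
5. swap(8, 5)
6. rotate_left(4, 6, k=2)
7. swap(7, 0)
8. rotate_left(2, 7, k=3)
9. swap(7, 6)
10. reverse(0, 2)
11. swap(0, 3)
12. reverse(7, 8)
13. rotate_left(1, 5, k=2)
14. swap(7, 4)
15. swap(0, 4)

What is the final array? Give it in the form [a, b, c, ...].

Answer: [3, 7, 4, 2, 1, 8, 0, 5, 6]

Derivation:
After 1 (swap(3, 0)): [4, 5, 2, 7, 6, 8, 3, 0, 1]
After 2 (swap(3, 4)): [4, 5, 2, 6, 7, 8, 3, 0, 1]
After 3 (reverse(6, 7)): [4, 5, 2, 6, 7, 8, 0, 3, 1]
After 4 (swap(5, 7)): [4, 5, 2, 6, 7, 3, 0, 8, 1]
After 5 (swap(8, 5)): [4, 5, 2, 6, 7, 1, 0, 8, 3]
After 6 (rotate_left(4, 6, k=2)): [4, 5, 2, 6, 0, 7, 1, 8, 3]
After 7 (swap(7, 0)): [8, 5, 2, 6, 0, 7, 1, 4, 3]
After 8 (rotate_left(2, 7, k=3)): [8, 5, 7, 1, 4, 2, 6, 0, 3]
After 9 (swap(7, 6)): [8, 5, 7, 1, 4, 2, 0, 6, 3]
After 10 (reverse(0, 2)): [7, 5, 8, 1, 4, 2, 0, 6, 3]
After 11 (swap(0, 3)): [1, 5, 8, 7, 4, 2, 0, 6, 3]
After 12 (reverse(7, 8)): [1, 5, 8, 7, 4, 2, 0, 3, 6]
After 13 (rotate_left(1, 5, k=2)): [1, 7, 4, 2, 5, 8, 0, 3, 6]
After 14 (swap(7, 4)): [1, 7, 4, 2, 3, 8, 0, 5, 6]
After 15 (swap(0, 4)): [3, 7, 4, 2, 1, 8, 0, 5, 6]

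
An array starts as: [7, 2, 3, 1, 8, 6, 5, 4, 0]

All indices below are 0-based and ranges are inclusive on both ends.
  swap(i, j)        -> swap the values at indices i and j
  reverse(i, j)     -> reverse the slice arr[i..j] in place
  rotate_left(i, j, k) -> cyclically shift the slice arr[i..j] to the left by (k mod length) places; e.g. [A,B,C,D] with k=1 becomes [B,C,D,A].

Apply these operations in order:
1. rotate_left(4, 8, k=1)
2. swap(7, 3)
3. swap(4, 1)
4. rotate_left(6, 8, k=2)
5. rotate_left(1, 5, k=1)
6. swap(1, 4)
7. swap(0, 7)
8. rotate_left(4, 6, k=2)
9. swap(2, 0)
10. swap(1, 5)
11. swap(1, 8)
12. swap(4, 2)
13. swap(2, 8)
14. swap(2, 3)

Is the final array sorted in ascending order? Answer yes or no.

Answer: yes

Derivation:
After 1 (rotate_left(4, 8, k=1)): [7, 2, 3, 1, 6, 5, 4, 0, 8]
After 2 (swap(7, 3)): [7, 2, 3, 0, 6, 5, 4, 1, 8]
After 3 (swap(4, 1)): [7, 6, 3, 0, 2, 5, 4, 1, 8]
After 4 (rotate_left(6, 8, k=2)): [7, 6, 3, 0, 2, 5, 8, 4, 1]
After 5 (rotate_left(1, 5, k=1)): [7, 3, 0, 2, 5, 6, 8, 4, 1]
After 6 (swap(1, 4)): [7, 5, 0, 2, 3, 6, 8, 4, 1]
After 7 (swap(0, 7)): [4, 5, 0, 2, 3, 6, 8, 7, 1]
After 8 (rotate_left(4, 6, k=2)): [4, 5, 0, 2, 8, 3, 6, 7, 1]
After 9 (swap(2, 0)): [0, 5, 4, 2, 8, 3, 6, 7, 1]
After 10 (swap(1, 5)): [0, 3, 4, 2, 8, 5, 6, 7, 1]
After 11 (swap(1, 8)): [0, 1, 4, 2, 8, 5, 6, 7, 3]
After 12 (swap(4, 2)): [0, 1, 8, 2, 4, 5, 6, 7, 3]
After 13 (swap(2, 8)): [0, 1, 3, 2, 4, 5, 6, 7, 8]
After 14 (swap(2, 3)): [0, 1, 2, 3, 4, 5, 6, 7, 8]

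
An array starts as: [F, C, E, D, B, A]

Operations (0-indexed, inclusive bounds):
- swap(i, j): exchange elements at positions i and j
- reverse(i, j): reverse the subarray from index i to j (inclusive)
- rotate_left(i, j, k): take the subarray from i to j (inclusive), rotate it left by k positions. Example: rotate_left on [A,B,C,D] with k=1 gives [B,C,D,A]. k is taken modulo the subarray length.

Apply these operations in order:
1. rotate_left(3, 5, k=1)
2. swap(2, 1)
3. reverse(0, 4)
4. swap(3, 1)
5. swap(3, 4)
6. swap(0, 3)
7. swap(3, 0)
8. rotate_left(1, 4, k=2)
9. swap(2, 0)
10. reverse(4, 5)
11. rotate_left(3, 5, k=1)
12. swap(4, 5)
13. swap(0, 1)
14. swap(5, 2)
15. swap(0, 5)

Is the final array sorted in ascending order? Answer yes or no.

Answer: yes

Derivation:
After 1 (rotate_left(3, 5, k=1)): [F, C, E, B, A, D]
After 2 (swap(2, 1)): [F, E, C, B, A, D]
After 3 (reverse(0, 4)): [A, B, C, E, F, D]
After 4 (swap(3, 1)): [A, E, C, B, F, D]
After 5 (swap(3, 4)): [A, E, C, F, B, D]
After 6 (swap(0, 3)): [F, E, C, A, B, D]
After 7 (swap(3, 0)): [A, E, C, F, B, D]
After 8 (rotate_left(1, 4, k=2)): [A, F, B, E, C, D]
After 9 (swap(2, 0)): [B, F, A, E, C, D]
After 10 (reverse(4, 5)): [B, F, A, E, D, C]
After 11 (rotate_left(3, 5, k=1)): [B, F, A, D, C, E]
After 12 (swap(4, 5)): [B, F, A, D, E, C]
After 13 (swap(0, 1)): [F, B, A, D, E, C]
After 14 (swap(5, 2)): [F, B, C, D, E, A]
After 15 (swap(0, 5)): [A, B, C, D, E, F]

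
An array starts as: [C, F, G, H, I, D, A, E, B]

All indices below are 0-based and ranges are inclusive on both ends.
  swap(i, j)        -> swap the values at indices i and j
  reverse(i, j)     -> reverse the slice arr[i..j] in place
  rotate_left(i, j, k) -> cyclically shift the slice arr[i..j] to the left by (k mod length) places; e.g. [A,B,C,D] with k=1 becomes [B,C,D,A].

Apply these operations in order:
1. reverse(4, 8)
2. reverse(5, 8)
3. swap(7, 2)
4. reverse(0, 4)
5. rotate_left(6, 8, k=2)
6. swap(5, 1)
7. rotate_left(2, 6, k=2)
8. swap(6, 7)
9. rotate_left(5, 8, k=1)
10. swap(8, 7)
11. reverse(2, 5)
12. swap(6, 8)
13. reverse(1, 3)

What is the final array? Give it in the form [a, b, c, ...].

Answer: [B, E, D, I, H, C, G, A, F]

Derivation:
After 1 (reverse(4, 8)): [C, F, G, H, B, E, A, D, I]
After 2 (reverse(5, 8)): [C, F, G, H, B, I, D, A, E]
After 3 (swap(7, 2)): [C, F, A, H, B, I, D, G, E]
After 4 (reverse(0, 4)): [B, H, A, F, C, I, D, G, E]
After 5 (rotate_left(6, 8, k=2)): [B, H, A, F, C, I, E, D, G]
After 6 (swap(5, 1)): [B, I, A, F, C, H, E, D, G]
After 7 (rotate_left(2, 6, k=2)): [B, I, C, H, E, A, F, D, G]
After 8 (swap(6, 7)): [B, I, C, H, E, A, D, F, G]
After 9 (rotate_left(5, 8, k=1)): [B, I, C, H, E, D, F, G, A]
After 10 (swap(8, 7)): [B, I, C, H, E, D, F, A, G]
After 11 (reverse(2, 5)): [B, I, D, E, H, C, F, A, G]
After 12 (swap(6, 8)): [B, I, D, E, H, C, G, A, F]
After 13 (reverse(1, 3)): [B, E, D, I, H, C, G, A, F]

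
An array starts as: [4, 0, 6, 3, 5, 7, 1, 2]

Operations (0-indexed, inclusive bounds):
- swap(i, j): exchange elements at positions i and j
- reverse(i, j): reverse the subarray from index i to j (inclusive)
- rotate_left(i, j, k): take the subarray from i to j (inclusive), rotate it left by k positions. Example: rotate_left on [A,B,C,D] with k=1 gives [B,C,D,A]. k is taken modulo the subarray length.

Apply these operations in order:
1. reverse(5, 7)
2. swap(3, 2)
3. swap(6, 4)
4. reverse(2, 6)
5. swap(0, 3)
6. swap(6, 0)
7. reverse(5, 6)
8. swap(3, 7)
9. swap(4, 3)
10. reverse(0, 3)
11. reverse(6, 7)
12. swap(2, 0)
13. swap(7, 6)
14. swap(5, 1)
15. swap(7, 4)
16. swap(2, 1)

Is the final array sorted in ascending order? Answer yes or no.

Answer: yes

Derivation:
After 1 (reverse(5, 7)): [4, 0, 6, 3, 5, 2, 1, 7]
After 2 (swap(3, 2)): [4, 0, 3, 6, 5, 2, 1, 7]
After 3 (swap(6, 4)): [4, 0, 3, 6, 1, 2, 5, 7]
After 4 (reverse(2, 6)): [4, 0, 5, 2, 1, 6, 3, 7]
After 5 (swap(0, 3)): [2, 0, 5, 4, 1, 6, 3, 7]
After 6 (swap(6, 0)): [3, 0, 5, 4, 1, 6, 2, 7]
After 7 (reverse(5, 6)): [3, 0, 5, 4, 1, 2, 6, 7]
After 8 (swap(3, 7)): [3, 0, 5, 7, 1, 2, 6, 4]
After 9 (swap(4, 3)): [3, 0, 5, 1, 7, 2, 6, 4]
After 10 (reverse(0, 3)): [1, 5, 0, 3, 7, 2, 6, 4]
After 11 (reverse(6, 7)): [1, 5, 0, 3, 7, 2, 4, 6]
After 12 (swap(2, 0)): [0, 5, 1, 3, 7, 2, 4, 6]
After 13 (swap(7, 6)): [0, 5, 1, 3, 7, 2, 6, 4]
After 14 (swap(5, 1)): [0, 2, 1, 3, 7, 5, 6, 4]
After 15 (swap(7, 4)): [0, 2, 1, 3, 4, 5, 6, 7]
After 16 (swap(2, 1)): [0, 1, 2, 3, 4, 5, 6, 7]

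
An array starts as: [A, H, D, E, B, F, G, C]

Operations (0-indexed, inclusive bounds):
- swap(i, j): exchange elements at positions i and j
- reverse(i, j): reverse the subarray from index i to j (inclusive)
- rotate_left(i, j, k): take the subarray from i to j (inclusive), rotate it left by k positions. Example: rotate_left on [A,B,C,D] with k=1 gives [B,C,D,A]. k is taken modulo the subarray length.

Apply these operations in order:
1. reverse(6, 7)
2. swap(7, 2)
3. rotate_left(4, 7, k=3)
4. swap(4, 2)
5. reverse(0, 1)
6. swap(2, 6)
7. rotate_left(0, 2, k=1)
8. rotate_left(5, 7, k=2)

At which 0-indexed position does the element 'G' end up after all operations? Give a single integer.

After 1 (reverse(6, 7)): [A, H, D, E, B, F, C, G]
After 2 (swap(7, 2)): [A, H, G, E, B, F, C, D]
After 3 (rotate_left(4, 7, k=3)): [A, H, G, E, D, B, F, C]
After 4 (swap(4, 2)): [A, H, D, E, G, B, F, C]
After 5 (reverse(0, 1)): [H, A, D, E, G, B, F, C]
After 6 (swap(2, 6)): [H, A, F, E, G, B, D, C]
After 7 (rotate_left(0, 2, k=1)): [A, F, H, E, G, B, D, C]
After 8 (rotate_left(5, 7, k=2)): [A, F, H, E, G, C, B, D]

Answer: 4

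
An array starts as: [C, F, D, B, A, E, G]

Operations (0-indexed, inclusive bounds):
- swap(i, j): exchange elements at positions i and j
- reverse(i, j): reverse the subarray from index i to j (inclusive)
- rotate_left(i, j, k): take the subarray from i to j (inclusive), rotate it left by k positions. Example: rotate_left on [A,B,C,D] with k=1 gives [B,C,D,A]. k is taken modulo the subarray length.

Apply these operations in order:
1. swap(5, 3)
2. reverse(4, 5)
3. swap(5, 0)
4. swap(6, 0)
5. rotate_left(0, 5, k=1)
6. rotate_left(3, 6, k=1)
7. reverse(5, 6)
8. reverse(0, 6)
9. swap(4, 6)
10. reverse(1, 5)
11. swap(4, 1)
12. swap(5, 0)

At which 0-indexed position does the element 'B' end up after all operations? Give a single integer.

Answer: 0

Derivation:
After 1 (swap(5, 3)): [C, F, D, E, A, B, G]
After 2 (reverse(4, 5)): [C, F, D, E, B, A, G]
After 3 (swap(5, 0)): [A, F, D, E, B, C, G]
After 4 (swap(6, 0)): [G, F, D, E, B, C, A]
After 5 (rotate_left(0, 5, k=1)): [F, D, E, B, C, G, A]
After 6 (rotate_left(3, 6, k=1)): [F, D, E, C, G, A, B]
After 7 (reverse(5, 6)): [F, D, E, C, G, B, A]
After 8 (reverse(0, 6)): [A, B, G, C, E, D, F]
After 9 (swap(4, 6)): [A, B, G, C, F, D, E]
After 10 (reverse(1, 5)): [A, D, F, C, G, B, E]
After 11 (swap(4, 1)): [A, G, F, C, D, B, E]
After 12 (swap(5, 0)): [B, G, F, C, D, A, E]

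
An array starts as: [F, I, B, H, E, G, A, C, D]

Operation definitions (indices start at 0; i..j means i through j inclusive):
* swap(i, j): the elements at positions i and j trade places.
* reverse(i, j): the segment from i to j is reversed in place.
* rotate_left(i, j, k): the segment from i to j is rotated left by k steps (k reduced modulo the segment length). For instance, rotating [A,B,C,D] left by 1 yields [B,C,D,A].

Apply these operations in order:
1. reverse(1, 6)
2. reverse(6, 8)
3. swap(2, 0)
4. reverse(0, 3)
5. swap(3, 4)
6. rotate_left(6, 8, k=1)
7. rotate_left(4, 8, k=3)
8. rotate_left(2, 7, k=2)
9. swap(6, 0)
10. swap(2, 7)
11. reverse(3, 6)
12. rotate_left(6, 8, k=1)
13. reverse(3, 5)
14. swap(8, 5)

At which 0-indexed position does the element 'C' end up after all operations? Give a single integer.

After 1 (reverse(1, 6)): [F, A, G, E, H, B, I, C, D]
After 2 (reverse(6, 8)): [F, A, G, E, H, B, D, C, I]
After 3 (swap(2, 0)): [G, A, F, E, H, B, D, C, I]
After 4 (reverse(0, 3)): [E, F, A, G, H, B, D, C, I]
After 5 (swap(3, 4)): [E, F, A, H, G, B, D, C, I]
After 6 (rotate_left(6, 8, k=1)): [E, F, A, H, G, B, C, I, D]
After 7 (rotate_left(4, 8, k=3)): [E, F, A, H, I, D, G, B, C]
After 8 (rotate_left(2, 7, k=2)): [E, F, I, D, G, B, A, H, C]
After 9 (swap(6, 0)): [A, F, I, D, G, B, E, H, C]
After 10 (swap(2, 7)): [A, F, H, D, G, B, E, I, C]
After 11 (reverse(3, 6)): [A, F, H, E, B, G, D, I, C]
After 12 (rotate_left(6, 8, k=1)): [A, F, H, E, B, G, I, C, D]
After 13 (reverse(3, 5)): [A, F, H, G, B, E, I, C, D]
After 14 (swap(8, 5)): [A, F, H, G, B, D, I, C, E]

Answer: 7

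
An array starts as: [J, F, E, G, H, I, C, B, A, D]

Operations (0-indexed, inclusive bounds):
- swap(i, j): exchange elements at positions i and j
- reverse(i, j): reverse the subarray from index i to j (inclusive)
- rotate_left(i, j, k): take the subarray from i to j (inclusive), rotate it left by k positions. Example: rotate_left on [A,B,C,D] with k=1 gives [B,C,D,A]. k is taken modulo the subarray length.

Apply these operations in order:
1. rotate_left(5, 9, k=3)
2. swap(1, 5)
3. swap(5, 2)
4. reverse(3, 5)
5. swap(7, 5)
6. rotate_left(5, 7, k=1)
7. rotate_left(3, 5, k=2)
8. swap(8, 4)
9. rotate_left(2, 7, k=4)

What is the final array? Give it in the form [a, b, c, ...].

After 1 (rotate_left(5, 9, k=3)): [J, F, E, G, H, A, D, I, C, B]
After 2 (swap(1, 5)): [J, A, E, G, H, F, D, I, C, B]
After 3 (swap(5, 2)): [J, A, F, G, H, E, D, I, C, B]
After 4 (reverse(3, 5)): [J, A, F, E, H, G, D, I, C, B]
After 5 (swap(7, 5)): [J, A, F, E, H, I, D, G, C, B]
After 6 (rotate_left(5, 7, k=1)): [J, A, F, E, H, D, G, I, C, B]
After 7 (rotate_left(3, 5, k=2)): [J, A, F, D, E, H, G, I, C, B]
After 8 (swap(8, 4)): [J, A, F, D, C, H, G, I, E, B]
After 9 (rotate_left(2, 7, k=4)): [J, A, G, I, F, D, C, H, E, B]

Answer: [J, A, G, I, F, D, C, H, E, B]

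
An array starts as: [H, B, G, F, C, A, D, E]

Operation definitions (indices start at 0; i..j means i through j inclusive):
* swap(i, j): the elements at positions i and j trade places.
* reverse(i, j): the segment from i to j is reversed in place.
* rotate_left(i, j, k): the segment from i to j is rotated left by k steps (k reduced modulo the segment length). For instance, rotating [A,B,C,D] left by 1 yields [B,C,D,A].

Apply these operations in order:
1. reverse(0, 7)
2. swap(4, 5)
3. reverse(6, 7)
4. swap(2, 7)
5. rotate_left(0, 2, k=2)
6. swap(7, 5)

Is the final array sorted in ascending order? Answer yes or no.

Answer: no

Derivation:
After 1 (reverse(0, 7)): [E, D, A, C, F, G, B, H]
After 2 (swap(4, 5)): [E, D, A, C, G, F, B, H]
After 3 (reverse(6, 7)): [E, D, A, C, G, F, H, B]
After 4 (swap(2, 7)): [E, D, B, C, G, F, H, A]
After 5 (rotate_left(0, 2, k=2)): [B, E, D, C, G, F, H, A]
After 6 (swap(7, 5)): [B, E, D, C, G, A, H, F]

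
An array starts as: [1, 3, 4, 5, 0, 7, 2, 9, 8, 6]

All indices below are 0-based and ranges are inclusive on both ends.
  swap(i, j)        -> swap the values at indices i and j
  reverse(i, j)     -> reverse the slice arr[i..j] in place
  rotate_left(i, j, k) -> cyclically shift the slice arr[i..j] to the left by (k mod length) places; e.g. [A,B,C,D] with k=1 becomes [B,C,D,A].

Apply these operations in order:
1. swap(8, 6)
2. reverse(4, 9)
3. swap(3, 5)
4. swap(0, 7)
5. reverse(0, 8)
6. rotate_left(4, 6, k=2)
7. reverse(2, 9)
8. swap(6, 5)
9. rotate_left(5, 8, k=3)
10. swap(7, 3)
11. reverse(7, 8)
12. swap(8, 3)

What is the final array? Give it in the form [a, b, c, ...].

After 1 (swap(8, 6)): [1, 3, 4, 5, 0, 7, 8, 9, 2, 6]
After 2 (reverse(4, 9)): [1, 3, 4, 5, 6, 2, 9, 8, 7, 0]
After 3 (swap(3, 5)): [1, 3, 4, 2, 6, 5, 9, 8, 7, 0]
After 4 (swap(0, 7)): [8, 3, 4, 2, 6, 5, 9, 1, 7, 0]
After 5 (reverse(0, 8)): [7, 1, 9, 5, 6, 2, 4, 3, 8, 0]
After 6 (rotate_left(4, 6, k=2)): [7, 1, 9, 5, 4, 6, 2, 3, 8, 0]
After 7 (reverse(2, 9)): [7, 1, 0, 8, 3, 2, 6, 4, 5, 9]
After 8 (swap(6, 5)): [7, 1, 0, 8, 3, 6, 2, 4, 5, 9]
After 9 (rotate_left(5, 8, k=3)): [7, 1, 0, 8, 3, 5, 6, 2, 4, 9]
After 10 (swap(7, 3)): [7, 1, 0, 2, 3, 5, 6, 8, 4, 9]
After 11 (reverse(7, 8)): [7, 1, 0, 2, 3, 5, 6, 4, 8, 9]
After 12 (swap(8, 3)): [7, 1, 0, 8, 3, 5, 6, 4, 2, 9]

Answer: [7, 1, 0, 8, 3, 5, 6, 4, 2, 9]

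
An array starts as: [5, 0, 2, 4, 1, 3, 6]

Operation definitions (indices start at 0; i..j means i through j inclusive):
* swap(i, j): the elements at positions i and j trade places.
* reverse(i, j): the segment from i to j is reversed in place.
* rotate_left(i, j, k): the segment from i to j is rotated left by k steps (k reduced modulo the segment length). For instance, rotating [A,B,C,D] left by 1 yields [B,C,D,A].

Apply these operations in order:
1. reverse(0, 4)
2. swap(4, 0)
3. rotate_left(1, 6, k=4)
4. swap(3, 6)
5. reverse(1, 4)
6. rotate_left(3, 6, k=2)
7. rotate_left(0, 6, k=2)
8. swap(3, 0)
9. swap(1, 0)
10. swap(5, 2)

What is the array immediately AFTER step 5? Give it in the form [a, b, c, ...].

Answer: [5, 2, 1, 6, 3, 0, 4]

Derivation:
After 1 (reverse(0, 4)): [1, 4, 2, 0, 5, 3, 6]
After 2 (swap(4, 0)): [5, 4, 2, 0, 1, 3, 6]
After 3 (rotate_left(1, 6, k=4)): [5, 3, 6, 4, 2, 0, 1]
After 4 (swap(3, 6)): [5, 3, 6, 1, 2, 0, 4]
After 5 (reverse(1, 4)): [5, 2, 1, 6, 3, 0, 4]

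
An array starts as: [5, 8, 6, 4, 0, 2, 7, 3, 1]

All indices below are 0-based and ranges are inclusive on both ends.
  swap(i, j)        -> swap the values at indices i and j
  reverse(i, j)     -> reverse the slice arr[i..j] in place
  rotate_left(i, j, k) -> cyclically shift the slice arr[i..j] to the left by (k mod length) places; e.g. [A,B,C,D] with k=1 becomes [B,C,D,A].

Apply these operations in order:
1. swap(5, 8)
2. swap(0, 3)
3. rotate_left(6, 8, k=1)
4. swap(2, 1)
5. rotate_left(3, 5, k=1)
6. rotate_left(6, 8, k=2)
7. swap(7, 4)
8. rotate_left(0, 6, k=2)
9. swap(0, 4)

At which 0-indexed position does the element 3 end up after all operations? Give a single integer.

After 1 (swap(5, 8)): [5, 8, 6, 4, 0, 1, 7, 3, 2]
After 2 (swap(0, 3)): [4, 8, 6, 5, 0, 1, 7, 3, 2]
After 3 (rotate_left(6, 8, k=1)): [4, 8, 6, 5, 0, 1, 3, 2, 7]
After 4 (swap(2, 1)): [4, 6, 8, 5, 0, 1, 3, 2, 7]
After 5 (rotate_left(3, 5, k=1)): [4, 6, 8, 0, 1, 5, 3, 2, 7]
After 6 (rotate_left(6, 8, k=2)): [4, 6, 8, 0, 1, 5, 7, 3, 2]
After 7 (swap(7, 4)): [4, 6, 8, 0, 3, 5, 7, 1, 2]
After 8 (rotate_left(0, 6, k=2)): [8, 0, 3, 5, 7, 4, 6, 1, 2]
After 9 (swap(0, 4)): [7, 0, 3, 5, 8, 4, 6, 1, 2]

Answer: 2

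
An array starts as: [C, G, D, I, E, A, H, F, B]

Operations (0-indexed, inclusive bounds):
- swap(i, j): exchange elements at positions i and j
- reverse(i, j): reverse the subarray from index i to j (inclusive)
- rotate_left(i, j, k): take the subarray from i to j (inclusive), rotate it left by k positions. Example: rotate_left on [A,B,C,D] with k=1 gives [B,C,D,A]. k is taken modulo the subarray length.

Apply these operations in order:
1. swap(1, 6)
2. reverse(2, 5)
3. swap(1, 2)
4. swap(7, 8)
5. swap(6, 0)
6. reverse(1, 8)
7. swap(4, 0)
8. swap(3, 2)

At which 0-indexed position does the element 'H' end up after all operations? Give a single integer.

After 1 (swap(1, 6)): [C, H, D, I, E, A, G, F, B]
After 2 (reverse(2, 5)): [C, H, A, E, I, D, G, F, B]
After 3 (swap(1, 2)): [C, A, H, E, I, D, G, F, B]
After 4 (swap(7, 8)): [C, A, H, E, I, D, G, B, F]
After 5 (swap(6, 0)): [G, A, H, E, I, D, C, B, F]
After 6 (reverse(1, 8)): [G, F, B, C, D, I, E, H, A]
After 7 (swap(4, 0)): [D, F, B, C, G, I, E, H, A]
After 8 (swap(3, 2)): [D, F, C, B, G, I, E, H, A]

Answer: 7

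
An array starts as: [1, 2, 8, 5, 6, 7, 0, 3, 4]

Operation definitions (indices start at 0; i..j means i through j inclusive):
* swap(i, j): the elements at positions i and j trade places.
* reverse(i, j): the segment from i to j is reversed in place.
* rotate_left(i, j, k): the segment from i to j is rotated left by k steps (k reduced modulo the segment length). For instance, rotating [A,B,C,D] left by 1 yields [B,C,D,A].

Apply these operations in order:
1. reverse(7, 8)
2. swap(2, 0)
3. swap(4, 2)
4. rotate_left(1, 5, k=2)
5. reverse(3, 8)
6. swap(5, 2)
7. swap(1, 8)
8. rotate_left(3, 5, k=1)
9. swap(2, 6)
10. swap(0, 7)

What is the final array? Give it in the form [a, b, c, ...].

After 1 (reverse(7, 8)): [1, 2, 8, 5, 6, 7, 0, 4, 3]
After 2 (swap(2, 0)): [8, 2, 1, 5, 6, 7, 0, 4, 3]
After 3 (swap(4, 2)): [8, 2, 6, 5, 1, 7, 0, 4, 3]
After 4 (rotate_left(1, 5, k=2)): [8, 5, 1, 7, 2, 6, 0, 4, 3]
After 5 (reverse(3, 8)): [8, 5, 1, 3, 4, 0, 6, 2, 7]
After 6 (swap(5, 2)): [8, 5, 0, 3, 4, 1, 6, 2, 7]
After 7 (swap(1, 8)): [8, 7, 0, 3, 4, 1, 6, 2, 5]
After 8 (rotate_left(3, 5, k=1)): [8, 7, 0, 4, 1, 3, 6, 2, 5]
After 9 (swap(2, 6)): [8, 7, 6, 4, 1, 3, 0, 2, 5]
After 10 (swap(0, 7)): [2, 7, 6, 4, 1, 3, 0, 8, 5]

Answer: [2, 7, 6, 4, 1, 3, 0, 8, 5]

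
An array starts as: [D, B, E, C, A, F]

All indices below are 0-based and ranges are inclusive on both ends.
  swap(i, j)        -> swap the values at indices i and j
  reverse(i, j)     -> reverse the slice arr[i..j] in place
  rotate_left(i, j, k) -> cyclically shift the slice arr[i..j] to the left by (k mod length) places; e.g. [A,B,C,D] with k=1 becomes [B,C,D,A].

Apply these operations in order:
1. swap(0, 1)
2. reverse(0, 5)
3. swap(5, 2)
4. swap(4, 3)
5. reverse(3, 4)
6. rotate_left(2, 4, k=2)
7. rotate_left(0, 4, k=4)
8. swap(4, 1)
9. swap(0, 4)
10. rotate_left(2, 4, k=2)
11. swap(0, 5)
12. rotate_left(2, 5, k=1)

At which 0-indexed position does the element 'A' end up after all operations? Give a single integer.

Answer: 2

Derivation:
After 1 (swap(0, 1)): [B, D, E, C, A, F]
After 2 (reverse(0, 5)): [F, A, C, E, D, B]
After 3 (swap(5, 2)): [F, A, B, E, D, C]
After 4 (swap(4, 3)): [F, A, B, D, E, C]
After 5 (reverse(3, 4)): [F, A, B, E, D, C]
After 6 (rotate_left(2, 4, k=2)): [F, A, D, B, E, C]
After 7 (rotate_left(0, 4, k=4)): [E, F, A, D, B, C]
After 8 (swap(4, 1)): [E, B, A, D, F, C]
After 9 (swap(0, 4)): [F, B, A, D, E, C]
After 10 (rotate_left(2, 4, k=2)): [F, B, E, A, D, C]
After 11 (swap(0, 5)): [C, B, E, A, D, F]
After 12 (rotate_left(2, 5, k=1)): [C, B, A, D, F, E]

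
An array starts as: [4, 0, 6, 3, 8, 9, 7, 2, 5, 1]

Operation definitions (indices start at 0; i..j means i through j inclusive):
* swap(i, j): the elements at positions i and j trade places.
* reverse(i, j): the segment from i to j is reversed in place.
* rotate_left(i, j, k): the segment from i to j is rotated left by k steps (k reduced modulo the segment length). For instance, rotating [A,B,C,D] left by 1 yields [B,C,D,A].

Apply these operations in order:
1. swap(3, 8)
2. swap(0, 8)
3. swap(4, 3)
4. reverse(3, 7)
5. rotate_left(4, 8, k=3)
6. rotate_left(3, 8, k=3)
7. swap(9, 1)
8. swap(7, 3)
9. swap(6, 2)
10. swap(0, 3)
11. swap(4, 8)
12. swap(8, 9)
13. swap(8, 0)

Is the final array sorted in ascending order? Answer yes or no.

Answer: yes

Derivation:
After 1 (swap(3, 8)): [4, 0, 6, 5, 8, 9, 7, 2, 3, 1]
After 2 (swap(0, 8)): [3, 0, 6, 5, 8, 9, 7, 2, 4, 1]
After 3 (swap(4, 3)): [3, 0, 6, 8, 5, 9, 7, 2, 4, 1]
After 4 (reverse(3, 7)): [3, 0, 6, 2, 7, 9, 5, 8, 4, 1]
After 5 (rotate_left(4, 8, k=3)): [3, 0, 6, 2, 8, 4, 7, 9, 5, 1]
After 6 (rotate_left(3, 8, k=3)): [3, 0, 6, 7, 9, 5, 2, 8, 4, 1]
After 7 (swap(9, 1)): [3, 1, 6, 7, 9, 5, 2, 8, 4, 0]
After 8 (swap(7, 3)): [3, 1, 6, 8, 9, 5, 2, 7, 4, 0]
After 9 (swap(6, 2)): [3, 1, 2, 8, 9, 5, 6, 7, 4, 0]
After 10 (swap(0, 3)): [8, 1, 2, 3, 9, 5, 6, 7, 4, 0]
After 11 (swap(4, 8)): [8, 1, 2, 3, 4, 5, 6, 7, 9, 0]
After 12 (swap(8, 9)): [8, 1, 2, 3, 4, 5, 6, 7, 0, 9]
After 13 (swap(8, 0)): [0, 1, 2, 3, 4, 5, 6, 7, 8, 9]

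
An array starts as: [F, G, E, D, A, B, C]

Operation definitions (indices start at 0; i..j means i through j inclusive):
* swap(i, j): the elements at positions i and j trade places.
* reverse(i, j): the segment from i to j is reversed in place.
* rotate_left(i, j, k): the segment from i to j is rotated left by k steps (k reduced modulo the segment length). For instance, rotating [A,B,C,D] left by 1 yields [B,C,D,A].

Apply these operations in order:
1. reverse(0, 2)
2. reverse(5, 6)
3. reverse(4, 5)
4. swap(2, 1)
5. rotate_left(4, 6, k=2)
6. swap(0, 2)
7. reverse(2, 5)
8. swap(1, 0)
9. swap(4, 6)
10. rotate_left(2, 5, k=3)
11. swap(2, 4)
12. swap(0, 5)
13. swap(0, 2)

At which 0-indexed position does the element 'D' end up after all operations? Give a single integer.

Answer: 6

Derivation:
After 1 (reverse(0, 2)): [E, G, F, D, A, B, C]
After 2 (reverse(5, 6)): [E, G, F, D, A, C, B]
After 3 (reverse(4, 5)): [E, G, F, D, C, A, B]
After 4 (swap(2, 1)): [E, F, G, D, C, A, B]
After 5 (rotate_left(4, 6, k=2)): [E, F, G, D, B, C, A]
After 6 (swap(0, 2)): [G, F, E, D, B, C, A]
After 7 (reverse(2, 5)): [G, F, C, B, D, E, A]
After 8 (swap(1, 0)): [F, G, C, B, D, E, A]
After 9 (swap(4, 6)): [F, G, C, B, A, E, D]
After 10 (rotate_left(2, 5, k=3)): [F, G, E, C, B, A, D]
After 11 (swap(2, 4)): [F, G, B, C, E, A, D]
After 12 (swap(0, 5)): [A, G, B, C, E, F, D]
After 13 (swap(0, 2)): [B, G, A, C, E, F, D]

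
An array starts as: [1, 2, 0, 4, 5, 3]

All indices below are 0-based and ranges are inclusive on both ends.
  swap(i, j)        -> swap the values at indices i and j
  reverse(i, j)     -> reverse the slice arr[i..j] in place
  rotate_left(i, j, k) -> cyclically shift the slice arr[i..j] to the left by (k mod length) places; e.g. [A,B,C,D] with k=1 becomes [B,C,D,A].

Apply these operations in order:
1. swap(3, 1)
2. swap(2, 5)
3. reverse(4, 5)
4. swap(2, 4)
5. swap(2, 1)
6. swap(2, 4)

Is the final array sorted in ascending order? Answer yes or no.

Answer: no

Derivation:
After 1 (swap(3, 1)): [1, 4, 0, 2, 5, 3]
After 2 (swap(2, 5)): [1, 4, 3, 2, 5, 0]
After 3 (reverse(4, 5)): [1, 4, 3, 2, 0, 5]
After 4 (swap(2, 4)): [1, 4, 0, 2, 3, 5]
After 5 (swap(2, 1)): [1, 0, 4, 2, 3, 5]
After 6 (swap(2, 4)): [1, 0, 3, 2, 4, 5]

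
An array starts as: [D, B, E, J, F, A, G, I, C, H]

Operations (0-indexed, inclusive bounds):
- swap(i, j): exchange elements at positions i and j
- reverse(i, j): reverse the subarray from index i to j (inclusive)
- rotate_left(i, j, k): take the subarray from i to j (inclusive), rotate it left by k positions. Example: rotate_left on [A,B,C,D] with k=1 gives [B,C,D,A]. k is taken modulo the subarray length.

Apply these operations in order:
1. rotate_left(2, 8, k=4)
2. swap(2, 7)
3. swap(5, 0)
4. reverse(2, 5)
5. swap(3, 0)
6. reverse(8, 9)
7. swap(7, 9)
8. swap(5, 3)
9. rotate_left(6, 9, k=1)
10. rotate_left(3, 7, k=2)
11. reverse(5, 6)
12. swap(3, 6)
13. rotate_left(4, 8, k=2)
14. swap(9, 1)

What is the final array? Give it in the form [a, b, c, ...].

After 1 (rotate_left(2, 8, k=4)): [D, B, G, I, C, E, J, F, A, H]
After 2 (swap(2, 7)): [D, B, F, I, C, E, J, G, A, H]
After 3 (swap(5, 0)): [E, B, F, I, C, D, J, G, A, H]
After 4 (reverse(2, 5)): [E, B, D, C, I, F, J, G, A, H]
After 5 (swap(3, 0)): [C, B, D, E, I, F, J, G, A, H]
After 6 (reverse(8, 9)): [C, B, D, E, I, F, J, G, H, A]
After 7 (swap(7, 9)): [C, B, D, E, I, F, J, A, H, G]
After 8 (swap(5, 3)): [C, B, D, F, I, E, J, A, H, G]
After 9 (rotate_left(6, 9, k=1)): [C, B, D, F, I, E, A, H, G, J]
After 10 (rotate_left(3, 7, k=2)): [C, B, D, E, A, H, F, I, G, J]
After 11 (reverse(5, 6)): [C, B, D, E, A, F, H, I, G, J]
After 12 (swap(3, 6)): [C, B, D, H, A, F, E, I, G, J]
After 13 (rotate_left(4, 8, k=2)): [C, B, D, H, E, I, G, A, F, J]
After 14 (swap(9, 1)): [C, J, D, H, E, I, G, A, F, B]

Answer: [C, J, D, H, E, I, G, A, F, B]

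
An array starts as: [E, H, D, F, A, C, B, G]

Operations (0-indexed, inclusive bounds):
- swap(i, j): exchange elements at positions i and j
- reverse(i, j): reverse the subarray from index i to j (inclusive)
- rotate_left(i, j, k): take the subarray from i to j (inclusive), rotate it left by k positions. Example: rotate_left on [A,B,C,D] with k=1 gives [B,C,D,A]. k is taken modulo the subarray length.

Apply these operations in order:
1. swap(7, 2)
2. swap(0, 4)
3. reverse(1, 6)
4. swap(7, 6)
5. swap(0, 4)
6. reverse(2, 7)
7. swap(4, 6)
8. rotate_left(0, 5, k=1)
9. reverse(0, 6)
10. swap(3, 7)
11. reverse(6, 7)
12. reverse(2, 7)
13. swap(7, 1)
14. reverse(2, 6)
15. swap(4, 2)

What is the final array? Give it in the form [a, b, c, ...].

After 1 (swap(7, 2)): [E, H, G, F, A, C, B, D]
After 2 (swap(0, 4)): [A, H, G, F, E, C, B, D]
After 3 (reverse(1, 6)): [A, B, C, E, F, G, H, D]
After 4 (swap(7, 6)): [A, B, C, E, F, G, D, H]
After 5 (swap(0, 4)): [F, B, C, E, A, G, D, H]
After 6 (reverse(2, 7)): [F, B, H, D, G, A, E, C]
After 7 (swap(4, 6)): [F, B, H, D, E, A, G, C]
After 8 (rotate_left(0, 5, k=1)): [B, H, D, E, A, F, G, C]
After 9 (reverse(0, 6)): [G, F, A, E, D, H, B, C]
After 10 (swap(3, 7)): [G, F, A, C, D, H, B, E]
After 11 (reverse(6, 7)): [G, F, A, C, D, H, E, B]
After 12 (reverse(2, 7)): [G, F, B, E, H, D, C, A]
After 13 (swap(7, 1)): [G, A, B, E, H, D, C, F]
After 14 (reverse(2, 6)): [G, A, C, D, H, E, B, F]
After 15 (swap(4, 2)): [G, A, H, D, C, E, B, F]

Answer: [G, A, H, D, C, E, B, F]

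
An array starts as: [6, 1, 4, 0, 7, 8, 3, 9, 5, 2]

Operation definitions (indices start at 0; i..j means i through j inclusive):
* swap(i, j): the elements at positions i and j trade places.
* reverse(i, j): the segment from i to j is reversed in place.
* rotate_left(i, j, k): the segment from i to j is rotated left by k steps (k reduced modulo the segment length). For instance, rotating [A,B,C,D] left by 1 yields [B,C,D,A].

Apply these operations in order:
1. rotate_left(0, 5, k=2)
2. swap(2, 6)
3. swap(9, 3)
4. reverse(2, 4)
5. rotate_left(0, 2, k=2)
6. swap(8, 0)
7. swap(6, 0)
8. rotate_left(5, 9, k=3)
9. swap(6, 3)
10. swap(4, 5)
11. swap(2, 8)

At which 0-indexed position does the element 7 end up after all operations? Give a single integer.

After 1 (rotate_left(0, 5, k=2)): [4, 0, 7, 8, 6, 1, 3, 9, 5, 2]
After 2 (swap(2, 6)): [4, 0, 3, 8, 6, 1, 7, 9, 5, 2]
After 3 (swap(9, 3)): [4, 0, 3, 2, 6, 1, 7, 9, 5, 8]
After 4 (reverse(2, 4)): [4, 0, 6, 2, 3, 1, 7, 9, 5, 8]
After 5 (rotate_left(0, 2, k=2)): [6, 4, 0, 2, 3, 1, 7, 9, 5, 8]
After 6 (swap(8, 0)): [5, 4, 0, 2, 3, 1, 7, 9, 6, 8]
After 7 (swap(6, 0)): [7, 4, 0, 2, 3, 1, 5, 9, 6, 8]
After 8 (rotate_left(5, 9, k=3)): [7, 4, 0, 2, 3, 6, 8, 1, 5, 9]
After 9 (swap(6, 3)): [7, 4, 0, 8, 3, 6, 2, 1, 5, 9]
After 10 (swap(4, 5)): [7, 4, 0, 8, 6, 3, 2, 1, 5, 9]
After 11 (swap(2, 8)): [7, 4, 5, 8, 6, 3, 2, 1, 0, 9]

Answer: 0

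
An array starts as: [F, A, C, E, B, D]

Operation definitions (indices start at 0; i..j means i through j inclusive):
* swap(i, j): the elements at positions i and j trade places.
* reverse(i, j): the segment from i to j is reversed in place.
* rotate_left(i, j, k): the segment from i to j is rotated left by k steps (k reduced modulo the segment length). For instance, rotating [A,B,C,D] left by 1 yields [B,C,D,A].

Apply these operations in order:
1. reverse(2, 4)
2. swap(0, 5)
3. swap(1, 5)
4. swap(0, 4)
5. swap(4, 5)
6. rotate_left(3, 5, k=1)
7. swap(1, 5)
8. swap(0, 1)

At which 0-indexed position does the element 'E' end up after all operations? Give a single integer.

After 1 (reverse(2, 4)): [F, A, B, E, C, D]
After 2 (swap(0, 5)): [D, A, B, E, C, F]
After 3 (swap(1, 5)): [D, F, B, E, C, A]
After 4 (swap(0, 4)): [C, F, B, E, D, A]
After 5 (swap(4, 5)): [C, F, B, E, A, D]
After 6 (rotate_left(3, 5, k=1)): [C, F, B, A, D, E]
After 7 (swap(1, 5)): [C, E, B, A, D, F]
After 8 (swap(0, 1)): [E, C, B, A, D, F]

Answer: 0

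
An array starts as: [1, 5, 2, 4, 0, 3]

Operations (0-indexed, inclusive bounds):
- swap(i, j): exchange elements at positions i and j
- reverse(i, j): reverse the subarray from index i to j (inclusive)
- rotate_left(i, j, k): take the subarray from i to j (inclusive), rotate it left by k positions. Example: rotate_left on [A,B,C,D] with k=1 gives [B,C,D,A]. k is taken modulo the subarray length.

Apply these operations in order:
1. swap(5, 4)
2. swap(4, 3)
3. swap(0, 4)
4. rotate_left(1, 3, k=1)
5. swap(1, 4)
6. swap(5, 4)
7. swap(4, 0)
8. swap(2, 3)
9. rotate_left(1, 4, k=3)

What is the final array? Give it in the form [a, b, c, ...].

After 1 (swap(5, 4)): [1, 5, 2, 4, 3, 0]
After 2 (swap(4, 3)): [1, 5, 2, 3, 4, 0]
After 3 (swap(0, 4)): [4, 5, 2, 3, 1, 0]
After 4 (rotate_left(1, 3, k=1)): [4, 2, 3, 5, 1, 0]
After 5 (swap(1, 4)): [4, 1, 3, 5, 2, 0]
After 6 (swap(5, 4)): [4, 1, 3, 5, 0, 2]
After 7 (swap(4, 0)): [0, 1, 3, 5, 4, 2]
After 8 (swap(2, 3)): [0, 1, 5, 3, 4, 2]
After 9 (rotate_left(1, 4, k=3)): [0, 4, 1, 5, 3, 2]

Answer: [0, 4, 1, 5, 3, 2]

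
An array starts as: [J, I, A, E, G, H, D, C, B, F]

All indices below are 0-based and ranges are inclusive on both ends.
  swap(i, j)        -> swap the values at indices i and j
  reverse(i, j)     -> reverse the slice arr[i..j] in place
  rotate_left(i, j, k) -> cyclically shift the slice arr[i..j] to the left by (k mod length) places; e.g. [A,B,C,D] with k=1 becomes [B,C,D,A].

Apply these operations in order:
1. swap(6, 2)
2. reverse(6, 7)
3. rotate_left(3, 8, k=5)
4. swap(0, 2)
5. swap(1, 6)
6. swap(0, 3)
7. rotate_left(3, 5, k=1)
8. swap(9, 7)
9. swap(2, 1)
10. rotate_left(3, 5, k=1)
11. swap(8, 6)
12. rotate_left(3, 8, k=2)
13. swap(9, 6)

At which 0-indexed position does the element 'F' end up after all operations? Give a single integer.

Answer: 5

Derivation:
After 1 (swap(6, 2)): [J, I, D, E, G, H, A, C, B, F]
After 2 (reverse(6, 7)): [J, I, D, E, G, H, C, A, B, F]
After 3 (rotate_left(3, 8, k=5)): [J, I, D, B, E, G, H, C, A, F]
After 4 (swap(0, 2)): [D, I, J, B, E, G, H, C, A, F]
After 5 (swap(1, 6)): [D, H, J, B, E, G, I, C, A, F]
After 6 (swap(0, 3)): [B, H, J, D, E, G, I, C, A, F]
After 7 (rotate_left(3, 5, k=1)): [B, H, J, E, G, D, I, C, A, F]
After 8 (swap(9, 7)): [B, H, J, E, G, D, I, F, A, C]
After 9 (swap(2, 1)): [B, J, H, E, G, D, I, F, A, C]
After 10 (rotate_left(3, 5, k=1)): [B, J, H, G, D, E, I, F, A, C]
After 11 (swap(8, 6)): [B, J, H, G, D, E, A, F, I, C]
After 12 (rotate_left(3, 8, k=2)): [B, J, H, E, A, F, I, G, D, C]
After 13 (swap(9, 6)): [B, J, H, E, A, F, C, G, D, I]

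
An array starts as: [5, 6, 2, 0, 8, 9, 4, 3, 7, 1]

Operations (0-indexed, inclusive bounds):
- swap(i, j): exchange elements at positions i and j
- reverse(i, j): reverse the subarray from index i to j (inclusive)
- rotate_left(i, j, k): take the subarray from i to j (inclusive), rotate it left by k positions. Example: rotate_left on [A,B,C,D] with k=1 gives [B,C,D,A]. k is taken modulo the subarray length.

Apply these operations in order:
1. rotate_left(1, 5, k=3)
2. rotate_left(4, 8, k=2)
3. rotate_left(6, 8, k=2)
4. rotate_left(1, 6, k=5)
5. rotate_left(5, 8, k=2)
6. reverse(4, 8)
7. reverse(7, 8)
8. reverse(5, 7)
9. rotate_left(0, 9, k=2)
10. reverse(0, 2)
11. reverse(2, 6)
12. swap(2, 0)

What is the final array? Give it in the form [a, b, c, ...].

After 1 (rotate_left(1, 5, k=3)): [5, 8, 9, 6, 2, 0, 4, 3, 7, 1]
After 2 (rotate_left(4, 8, k=2)): [5, 8, 9, 6, 4, 3, 7, 2, 0, 1]
After 3 (rotate_left(6, 8, k=2)): [5, 8, 9, 6, 4, 3, 0, 7, 2, 1]
After 4 (rotate_left(1, 6, k=5)): [5, 0, 8, 9, 6, 4, 3, 7, 2, 1]
After 5 (rotate_left(5, 8, k=2)): [5, 0, 8, 9, 6, 7, 2, 4, 3, 1]
After 6 (reverse(4, 8)): [5, 0, 8, 9, 3, 4, 2, 7, 6, 1]
After 7 (reverse(7, 8)): [5, 0, 8, 9, 3, 4, 2, 6, 7, 1]
After 8 (reverse(5, 7)): [5, 0, 8, 9, 3, 6, 2, 4, 7, 1]
After 9 (rotate_left(0, 9, k=2)): [8, 9, 3, 6, 2, 4, 7, 1, 5, 0]
After 10 (reverse(0, 2)): [3, 9, 8, 6, 2, 4, 7, 1, 5, 0]
After 11 (reverse(2, 6)): [3, 9, 7, 4, 2, 6, 8, 1, 5, 0]
After 12 (swap(2, 0)): [7, 9, 3, 4, 2, 6, 8, 1, 5, 0]

Answer: [7, 9, 3, 4, 2, 6, 8, 1, 5, 0]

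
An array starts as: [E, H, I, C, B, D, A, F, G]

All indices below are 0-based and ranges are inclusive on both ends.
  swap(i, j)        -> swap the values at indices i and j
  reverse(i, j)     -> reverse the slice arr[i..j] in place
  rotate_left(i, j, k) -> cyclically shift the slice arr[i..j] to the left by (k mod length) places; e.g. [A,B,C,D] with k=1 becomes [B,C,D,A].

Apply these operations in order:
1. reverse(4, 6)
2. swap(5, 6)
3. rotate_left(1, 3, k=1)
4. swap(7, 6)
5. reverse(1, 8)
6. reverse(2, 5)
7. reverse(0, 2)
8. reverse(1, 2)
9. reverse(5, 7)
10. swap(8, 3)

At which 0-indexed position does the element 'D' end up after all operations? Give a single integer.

After 1 (reverse(4, 6)): [E, H, I, C, A, D, B, F, G]
After 2 (swap(5, 6)): [E, H, I, C, A, B, D, F, G]
After 3 (rotate_left(1, 3, k=1)): [E, I, C, H, A, B, D, F, G]
After 4 (swap(7, 6)): [E, I, C, H, A, B, F, D, G]
After 5 (reverse(1, 8)): [E, G, D, F, B, A, H, C, I]
After 6 (reverse(2, 5)): [E, G, A, B, F, D, H, C, I]
After 7 (reverse(0, 2)): [A, G, E, B, F, D, H, C, I]
After 8 (reverse(1, 2)): [A, E, G, B, F, D, H, C, I]
After 9 (reverse(5, 7)): [A, E, G, B, F, C, H, D, I]
After 10 (swap(8, 3)): [A, E, G, I, F, C, H, D, B]

Answer: 7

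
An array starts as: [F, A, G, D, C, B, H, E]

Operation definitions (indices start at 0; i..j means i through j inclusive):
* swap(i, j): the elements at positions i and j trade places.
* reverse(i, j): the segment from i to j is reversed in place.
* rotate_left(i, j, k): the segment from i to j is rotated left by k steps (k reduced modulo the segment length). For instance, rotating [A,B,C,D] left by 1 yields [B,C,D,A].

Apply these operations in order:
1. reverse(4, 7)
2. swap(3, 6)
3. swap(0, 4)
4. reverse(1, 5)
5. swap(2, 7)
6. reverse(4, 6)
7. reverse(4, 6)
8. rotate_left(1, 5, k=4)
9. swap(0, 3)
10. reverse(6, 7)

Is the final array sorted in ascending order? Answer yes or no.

After 1 (reverse(4, 7)): [F, A, G, D, E, H, B, C]
After 2 (swap(3, 6)): [F, A, G, B, E, H, D, C]
After 3 (swap(0, 4)): [E, A, G, B, F, H, D, C]
After 4 (reverse(1, 5)): [E, H, F, B, G, A, D, C]
After 5 (swap(2, 7)): [E, H, C, B, G, A, D, F]
After 6 (reverse(4, 6)): [E, H, C, B, D, A, G, F]
After 7 (reverse(4, 6)): [E, H, C, B, G, A, D, F]
After 8 (rotate_left(1, 5, k=4)): [E, A, H, C, B, G, D, F]
After 9 (swap(0, 3)): [C, A, H, E, B, G, D, F]
After 10 (reverse(6, 7)): [C, A, H, E, B, G, F, D]

Answer: no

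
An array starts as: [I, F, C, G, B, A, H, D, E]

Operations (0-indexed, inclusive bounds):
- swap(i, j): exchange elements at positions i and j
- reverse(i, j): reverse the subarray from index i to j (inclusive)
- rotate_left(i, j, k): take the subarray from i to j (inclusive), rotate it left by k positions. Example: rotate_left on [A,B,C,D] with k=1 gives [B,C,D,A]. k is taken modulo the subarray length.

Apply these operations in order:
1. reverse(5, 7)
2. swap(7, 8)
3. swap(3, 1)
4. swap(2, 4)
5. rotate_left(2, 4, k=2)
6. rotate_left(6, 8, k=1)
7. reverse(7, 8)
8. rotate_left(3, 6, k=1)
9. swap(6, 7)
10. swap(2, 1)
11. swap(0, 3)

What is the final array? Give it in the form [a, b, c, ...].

Answer: [F, C, G, I, D, E, H, B, A]

Derivation:
After 1 (reverse(5, 7)): [I, F, C, G, B, D, H, A, E]
After 2 (swap(7, 8)): [I, F, C, G, B, D, H, E, A]
After 3 (swap(3, 1)): [I, G, C, F, B, D, H, E, A]
After 4 (swap(2, 4)): [I, G, B, F, C, D, H, E, A]
After 5 (rotate_left(2, 4, k=2)): [I, G, C, B, F, D, H, E, A]
After 6 (rotate_left(6, 8, k=1)): [I, G, C, B, F, D, E, A, H]
After 7 (reverse(7, 8)): [I, G, C, B, F, D, E, H, A]
After 8 (rotate_left(3, 6, k=1)): [I, G, C, F, D, E, B, H, A]
After 9 (swap(6, 7)): [I, G, C, F, D, E, H, B, A]
After 10 (swap(2, 1)): [I, C, G, F, D, E, H, B, A]
After 11 (swap(0, 3)): [F, C, G, I, D, E, H, B, A]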